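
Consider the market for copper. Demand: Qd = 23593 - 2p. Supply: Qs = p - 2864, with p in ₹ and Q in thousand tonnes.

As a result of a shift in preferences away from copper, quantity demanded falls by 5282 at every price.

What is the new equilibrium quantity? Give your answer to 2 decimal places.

Original equilibrium: 23593 - 2p = p - 2864 gives 26457 = 3p, so p = 8819 and Q = 5955.
The shock moves the curves to Qd = 18311 - 2p and Qs = p - 2864.
Setting them equal: 18311 - 2p = p - 2864 → 21175 = 3p, so p = 21175/3 ≈ 7058.3333 and Q = 12583/3 ≈ 4194.3333.

4194.33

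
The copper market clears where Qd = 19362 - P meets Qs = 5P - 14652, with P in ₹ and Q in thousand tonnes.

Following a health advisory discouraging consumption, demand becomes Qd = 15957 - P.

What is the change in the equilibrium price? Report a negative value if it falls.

Solve the original market: 19362 - P = 5P - 14652, hence P = 5669 and Q = 13693.
The shock moves the curves to Qd = 15957 - P and Qs = 5P - 14652.
Equate the new curves: 15957 - P = 5P - 14652, giving 30609 = 6P, P = 5101.5, Q = 10855.5.
ΔP = 5101.5 − 5669 = -567.5.

-567.5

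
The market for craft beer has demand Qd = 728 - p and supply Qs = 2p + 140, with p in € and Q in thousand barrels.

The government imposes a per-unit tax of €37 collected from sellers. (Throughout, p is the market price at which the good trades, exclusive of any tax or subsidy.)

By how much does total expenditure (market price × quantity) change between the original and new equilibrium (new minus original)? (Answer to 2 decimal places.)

Original equilibrium: 728 - p = 2p + 140 gives 588 = 3p, so p = 196 and Q = 532.
Since sellers keep the price net of the tax, the effective supply curve becomes Qs = 2p + 66.
Equate the new curves: 728 - p = 2p + 66, giving 662 = 3p, p = 662/3 ≈ 220.6667, Q = 1522/3 ≈ 507.3333.
Expenditure moves from 196×532 = 104272 to 220.6667×507.3333 = 111951.5556; change = +7679.56.

+7679.56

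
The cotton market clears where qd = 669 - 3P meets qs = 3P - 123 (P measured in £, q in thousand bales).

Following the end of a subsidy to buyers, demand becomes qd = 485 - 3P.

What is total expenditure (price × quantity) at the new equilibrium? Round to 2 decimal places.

18341.33

Original equilibrium: 669 - 3P = 3P - 123 gives 792 = 6P, so P = 132 and q = 273.
After the shift, demand is qd = 485 - 3P and supply is qs = 3P - 123.
New equilibrium: 485 - 3P = 3P - 123 ⇒ 608 = 6P ⇒ P = 304/3 ≈ 101.3333, q = 181.
New expenditure = 101.3333 × 181 = 18341.33.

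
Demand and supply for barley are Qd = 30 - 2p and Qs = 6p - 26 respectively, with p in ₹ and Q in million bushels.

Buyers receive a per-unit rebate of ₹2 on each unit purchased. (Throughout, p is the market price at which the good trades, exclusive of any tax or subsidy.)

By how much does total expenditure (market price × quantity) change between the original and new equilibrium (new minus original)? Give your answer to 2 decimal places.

+30.50

Original equilibrium: 30 - 2p = 6p - 26 gives 56 = 8p, so p = 7 and Q = 16.
Since buyers' out-of-pocket price is the market price minus the rebate, the effective demand curve becomes Qd = 34 - 2p.
Equate the new curves: 34 - 2p = 6p - 26, giving 60 = 8p, p = 7.5, Q = 19.
Expenditure moves from 7×16 = 112 to 7.5×19 = 142.5; change = +30.50.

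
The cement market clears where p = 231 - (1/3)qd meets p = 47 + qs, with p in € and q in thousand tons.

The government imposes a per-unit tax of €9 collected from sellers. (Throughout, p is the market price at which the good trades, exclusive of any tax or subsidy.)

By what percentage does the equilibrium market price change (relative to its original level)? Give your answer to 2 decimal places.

+1.22

Before the shock: 693 - 3p = p - 47 ⇒ 740 = 4p ⇒ p = 185, q = 138.
Since sellers keep the price net of the tax, the effective supply curve becomes qs = p - 56.
Setting them equal: 693 - 3p = p - 56 → 749 = 4p, so p = 187.25 and q = 131.25.
%Δp = (187.25 − 185) / 185 × 100 = +1.22%.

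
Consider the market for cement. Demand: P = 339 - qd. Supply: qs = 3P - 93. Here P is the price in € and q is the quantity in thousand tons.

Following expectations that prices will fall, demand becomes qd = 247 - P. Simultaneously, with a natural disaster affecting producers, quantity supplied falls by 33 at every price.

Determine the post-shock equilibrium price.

Original equilibrium: 339 - P = 3P - 93 gives 432 = 4P, so P = 108 and q = 231.
The shock moves the curves to qd = 247 - P and qs = 3P - 126.
New equilibrium: 247 - P = 3P - 126 ⇒ 373 = 4P ⇒ P = 93.25, q = 153.75.

93.25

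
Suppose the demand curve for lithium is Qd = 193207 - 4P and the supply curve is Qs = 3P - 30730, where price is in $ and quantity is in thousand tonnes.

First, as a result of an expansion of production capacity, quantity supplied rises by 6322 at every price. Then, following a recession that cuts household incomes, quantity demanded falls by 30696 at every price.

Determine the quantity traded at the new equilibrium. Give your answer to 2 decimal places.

Initially, 193207 - 4P = 3P - 30730, so 223937 = 7P and P = 31991, Q = 65243.
After the shift, demand is Qd = 162511 - 4P and supply is Qs = 3P - 24408.
New equilibrium: 162511 - 4P = 3P - 24408 ⇒ 186919 = 7P ⇒ P = 186919/7 ≈ 26702.7143, Q = 389901/7 ≈ 55700.1429.

55700.14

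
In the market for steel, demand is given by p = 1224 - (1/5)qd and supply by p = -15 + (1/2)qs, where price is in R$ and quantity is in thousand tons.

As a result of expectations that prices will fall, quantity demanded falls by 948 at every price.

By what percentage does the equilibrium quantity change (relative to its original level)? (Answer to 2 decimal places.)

-15.30

Initially, 6120 - 5p = 2p + 30, so 6090 = 7p and p = 870, q = 1770.
The shock moves the curves to qd = 5172 - 5p and qs = 2p + 30.
Clearing the new market: 5172 - 5p = 2p + 30, so p = 5142/7 ≈ 734.5714 and q = 10494/7 ≈ 1499.1429.
%Δq = (1499.1429 − 1770) / 1770 × 100 = -15.30%.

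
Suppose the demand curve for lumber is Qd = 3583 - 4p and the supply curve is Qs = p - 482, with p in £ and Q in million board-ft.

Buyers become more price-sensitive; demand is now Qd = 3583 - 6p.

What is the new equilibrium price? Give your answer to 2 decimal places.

580.71

Initially, 3583 - 4p = p - 482, so 4065 = 5p and p = 813, Q = 331.
The shock moves the curves to Qd = 3583 - 6p and Qs = p - 482.
Clearing the new market: 3583 - 6p = p - 482, so p = 4065/7 ≈ 580.7143 and Q = 691/7 ≈ 98.7143.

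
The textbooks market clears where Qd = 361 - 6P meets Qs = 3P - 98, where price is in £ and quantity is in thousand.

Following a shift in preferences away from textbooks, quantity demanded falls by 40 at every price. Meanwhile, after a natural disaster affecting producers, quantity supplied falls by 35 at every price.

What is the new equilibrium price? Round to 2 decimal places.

Before the shock: 361 - 6P = 3P - 98 ⇒ 459 = 9P ⇒ P = 51, Q = 55.
After the shift, demand is Qd = 321 - 6P and supply is Qs = 3P - 133.
New equilibrium: 321 - 6P = 3P - 133 ⇒ 454 = 9P ⇒ P = 454/9 ≈ 50.4444, Q = 55/3 ≈ 18.3333.

50.44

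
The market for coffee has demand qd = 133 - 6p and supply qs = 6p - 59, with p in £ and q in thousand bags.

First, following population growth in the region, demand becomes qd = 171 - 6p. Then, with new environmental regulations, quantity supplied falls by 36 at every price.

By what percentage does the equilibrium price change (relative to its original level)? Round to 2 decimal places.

+38.54

Initially, 133 - 6p = 6p - 59, so 192 = 12p and p = 16, q = 37.
With the change applied: demand qd = 171 - 6p, supply qs = 6p - 95.
Clearing the new market: 171 - 6p = 6p - 95, so p = 133/6 ≈ 22.1667 and q = 38.
%Δp = (22.1667 − 16) / 16 × 100 = +38.54%.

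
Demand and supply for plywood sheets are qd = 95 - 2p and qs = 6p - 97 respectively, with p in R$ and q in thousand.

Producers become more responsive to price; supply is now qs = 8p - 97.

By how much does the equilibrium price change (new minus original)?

Original equilibrium: 95 - 2p = 6p - 97 gives 192 = 8p, so p = 24 and q = 47.
The shock moves the curves to qd = 95 - 2p and qs = 8p - 97.
Setting them equal: 95 - 2p = 8p - 97 → 192 = 10p, so p = 19.2 and q = 56.6.
Δp = 19.2 − 24 = -4.8.

-4.8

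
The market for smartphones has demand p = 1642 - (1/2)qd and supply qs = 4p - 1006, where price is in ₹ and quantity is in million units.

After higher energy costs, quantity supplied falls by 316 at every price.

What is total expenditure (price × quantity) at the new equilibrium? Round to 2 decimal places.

1342393.11

Initially, 3284 - 2p = 4p - 1006, so 4290 = 6p and p = 715, q = 1854.
With the change applied: demand qd = 3284 - 2p, supply qs = 4p - 1322.
Equate the new curves: 3284 - 2p = 4p - 1322, giving 4606 = 6p, p = 2303/3 ≈ 767.6667, q = 5246/3 ≈ 1748.6667.
New expenditure = 767.6667 × 1748.6667 = 1342393.11.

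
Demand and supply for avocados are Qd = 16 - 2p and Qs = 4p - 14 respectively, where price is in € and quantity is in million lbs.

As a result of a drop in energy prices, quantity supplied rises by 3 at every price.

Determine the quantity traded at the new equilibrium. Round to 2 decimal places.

7.00

Before the shock: 16 - 2p = 4p - 14 ⇒ 30 = 6p ⇒ p = 5, Q = 6.
With the change applied: demand Qd = 16 - 2p, supply Qs = 4p - 11.
Clearing the new market: 16 - 2p = 4p - 11, so p = 4.5 and Q = 7.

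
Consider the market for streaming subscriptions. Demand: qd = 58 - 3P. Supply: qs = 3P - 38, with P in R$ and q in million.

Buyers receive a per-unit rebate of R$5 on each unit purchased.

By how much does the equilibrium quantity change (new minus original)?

+7.5

Original equilibrium: 58 - 3P = 3P - 38 gives 96 = 6P, so P = 16 and q = 10.
Since buyers' out-of-pocket price is the market price minus the rebate, the effective demand curve becomes qd = 73 - 3P.
New equilibrium: 73 - 3P = 3P - 38 ⇒ 111 = 6P ⇒ P = 18.5, q = 17.5.
Δq = 17.5 − 10 = +7.5.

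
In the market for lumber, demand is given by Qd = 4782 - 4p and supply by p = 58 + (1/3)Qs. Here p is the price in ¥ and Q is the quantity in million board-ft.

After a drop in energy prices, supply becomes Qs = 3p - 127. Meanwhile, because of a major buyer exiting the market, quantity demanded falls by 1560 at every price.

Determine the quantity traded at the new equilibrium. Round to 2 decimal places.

1308.29

Solve the original market: 4782 - 4p = 3p - 174, hence p = 708 and Q = 1950.
After the shift, demand is Qd = 3222 - 4p and supply is Qs = 3p - 127.
Clearing the new market: 3222 - 4p = 3p - 127, so p = 3349/7 ≈ 478.4286 and Q = 9158/7 ≈ 1308.2857.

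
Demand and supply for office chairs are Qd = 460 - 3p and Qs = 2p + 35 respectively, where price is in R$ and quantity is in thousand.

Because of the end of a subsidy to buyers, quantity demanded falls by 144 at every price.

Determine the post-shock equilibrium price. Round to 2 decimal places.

56.20

Before the shock: 460 - 3p = 2p + 35 ⇒ 425 = 5p ⇒ p = 85, Q = 205.
The shock moves the curves to Qd = 316 - 3p and Qs = 2p + 35.
New equilibrium: 316 - 3p = 2p + 35 ⇒ 281 = 5p ⇒ p = 56.2, Q = 147.4.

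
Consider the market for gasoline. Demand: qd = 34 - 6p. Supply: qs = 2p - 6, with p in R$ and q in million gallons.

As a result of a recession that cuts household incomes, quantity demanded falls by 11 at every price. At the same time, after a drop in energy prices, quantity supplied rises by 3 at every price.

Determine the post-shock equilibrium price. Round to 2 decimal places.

Before the shock: 34 - 6p = 2p - 6 ⇒ 40 = 8p ⇒ p = 5, q = 4.
The shock moves the curves to qd = 23 - 6p and qs = 2p - 3.
Equate the new curves: 23 - 6p = 2p - 3, giving 26 = 8p, p = 3.25, q = 3.5.

3.25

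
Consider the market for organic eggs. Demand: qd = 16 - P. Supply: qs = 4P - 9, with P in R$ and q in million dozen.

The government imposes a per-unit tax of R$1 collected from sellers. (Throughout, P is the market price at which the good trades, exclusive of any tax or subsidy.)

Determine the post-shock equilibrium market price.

Solve the original market: 16 - P = 4P - 9, hence P = 5 and q = 11.
Since sellers keep the price net of the tax, the effective supply curve becomes qs = 4P - 13.
New equilibrium: 16 - P = 4P - 13 ⇒ 29 = 5P ⇒ P = 5.8, q = 10.2.

5.8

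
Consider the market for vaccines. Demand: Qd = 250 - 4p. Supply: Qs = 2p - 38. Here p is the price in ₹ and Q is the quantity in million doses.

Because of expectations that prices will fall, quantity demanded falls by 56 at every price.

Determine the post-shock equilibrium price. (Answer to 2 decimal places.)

Original equilibrium: 250 - 4p = 2p - 38 gives 288 = 6p, so p = 48 and Q = 58.
With the change applied: demand Qd = 194 - 4p, supply Qs = 2p - 38.
Equate the new curves: 194 - 4p = 2p - 38, giving 232 = 6p, p = 116/3 ≈ 38.6667, Q = 118/3 ≈ 39.3333.

38.67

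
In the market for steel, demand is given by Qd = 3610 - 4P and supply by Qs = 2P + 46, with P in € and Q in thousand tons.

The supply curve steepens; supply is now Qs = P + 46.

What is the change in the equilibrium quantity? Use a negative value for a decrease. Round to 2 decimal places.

-475.20

Initially, 3610 - 4P = 2P + 46, so 3564 = 6P and P = 594, Q = 1234.
The new curves are Qd = 3610 - 4P (demand) and Qs = P + 46 (supply).
Setting them equal: 3610 - 4P = P + 46 → 3564 = 5P, so P = 712.8 and Q = 758.8.
ΔQ = 758.8 − 1234 = -475.20.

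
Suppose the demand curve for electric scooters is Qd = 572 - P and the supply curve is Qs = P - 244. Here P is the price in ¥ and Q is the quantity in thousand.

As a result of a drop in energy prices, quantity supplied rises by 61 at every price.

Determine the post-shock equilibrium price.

377.5

Original equilibrium: 572 - P = P - 244 gives 816 = 2P, so P = 408 and Q = 164.
The new curves are Qd = 572 - P (demand) and Qs = P - 183 (supply).
Equate the new curves: 572 - P = P - 183, giving 755 = 2P, P = 377.5, Q = 194.5.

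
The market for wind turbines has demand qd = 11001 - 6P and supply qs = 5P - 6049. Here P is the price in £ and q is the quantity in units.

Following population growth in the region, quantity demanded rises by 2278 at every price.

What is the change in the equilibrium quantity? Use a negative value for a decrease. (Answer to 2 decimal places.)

+1035.45

Original equilibrium: 11001 - 6P = 5P - 6049 gives 17050 = 11P, so P = 1550 and q = 1701.
With the change applied: demand qd = 13279 - 6P, supply qs = 5P - 6049.
Clearing the new market: 13279 - 6P = 5P - 6049, so P = 19328/11 ≈ 1757.0909 and q = 30101/11 ≈ 2736.4545.
Δq = 2736.4545 − 1701 = +1035.45.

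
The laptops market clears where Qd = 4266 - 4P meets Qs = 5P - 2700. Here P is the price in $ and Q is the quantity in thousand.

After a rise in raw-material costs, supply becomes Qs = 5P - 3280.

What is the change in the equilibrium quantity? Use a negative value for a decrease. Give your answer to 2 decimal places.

-257.78

Original equilibrium: 4266 - 4P = 5P - 2700 gives 6966 = 9P, so P = 774 and Q = 1170.
With the change applied: demand Qd = 4266 - 4P, supply Qs = 5P - 3280.
Equate the new curves: 4266 - 4P = 5P - 3280, giving 7546 = 9P, P = 7546/9 ≈ 838.4444, Q = 8210/9 ≈ 912.2222.
ΔQ = 912.2222 − 1170 = -257.78.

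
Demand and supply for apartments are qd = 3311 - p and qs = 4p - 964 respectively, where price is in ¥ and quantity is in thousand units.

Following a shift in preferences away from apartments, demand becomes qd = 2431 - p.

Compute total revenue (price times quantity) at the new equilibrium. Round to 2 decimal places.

1189608.00

Original equilibrium: 3311 - p = 4p - 964 gives 4275 = 5p, so p = 855 and q = 2456.
With the change applied: demand qd = 2431 - p, supply qs = 4p - 964.
Clearing the new market: 2431 - p = 4p - 964, so p = 679 and q = 1752.
New expenditure = 679 × 1752 = 1189608.00.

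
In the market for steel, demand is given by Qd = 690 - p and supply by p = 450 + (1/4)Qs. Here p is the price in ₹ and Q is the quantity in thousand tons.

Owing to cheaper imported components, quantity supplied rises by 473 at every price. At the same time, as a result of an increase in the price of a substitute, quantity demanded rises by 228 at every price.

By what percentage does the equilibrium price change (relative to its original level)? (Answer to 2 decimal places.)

Original equilibrium: 690 - p = 4p - 1800 gives 2490 = 5p, so p = 498 and Q = 192.
The new curves are Qd = 918 - p (demand) and Qs = 4p - 1327 (supply).
Clearing the new market: 918 - p = 4p - 1327, so p = 449 and Q = 469.
%Δp = (449 − 498) / 498 × 100 = -9.84%.

-9.84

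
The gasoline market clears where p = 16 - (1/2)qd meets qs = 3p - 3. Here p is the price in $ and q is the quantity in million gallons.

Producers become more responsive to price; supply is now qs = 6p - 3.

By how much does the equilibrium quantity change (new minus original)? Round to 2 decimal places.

+5.25

Original equilibrium: 32 - 2p = 3p - 3 gives 35 = 5p, so p = 7 and q = 18.
The shock moves the curves to qd = 32 - 2p and qs = 6p - 3.
New equilibrium: 32 - 2p = 6p - 3 ⇒ 35 = 8p ⇒ p = 4.375, q = 23.25.
Δq = 23.25 − 18 = +5.25.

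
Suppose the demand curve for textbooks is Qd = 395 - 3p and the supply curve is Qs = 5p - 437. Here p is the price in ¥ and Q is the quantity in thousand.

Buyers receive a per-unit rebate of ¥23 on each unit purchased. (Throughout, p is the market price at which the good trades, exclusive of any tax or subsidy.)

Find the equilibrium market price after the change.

112.625

Original equilibrium: 395 - 3p = 5p - 437 gives 832 = 8p, so p = 104 and Q = 83.
Since buyers' out-of-pocket price is the market price minus the rebate, the effective demand curve becomes Qd = 464 - 3p.
Clearing the new market: 464 - 3p = 5p - 437, so p = 112.625 and Q = 126.125.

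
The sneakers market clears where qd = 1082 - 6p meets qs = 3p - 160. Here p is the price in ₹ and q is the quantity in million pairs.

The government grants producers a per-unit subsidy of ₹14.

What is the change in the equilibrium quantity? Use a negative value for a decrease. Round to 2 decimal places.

Before the shock: 1082 - 6p = 3p - 160 ⇒ 1242 = 9p ⇒ p = 138, q = 254.
Since sellers receive the price plus the subsidy, the effective supply curve becomes qs = 3p - 118.
Clearing the new market: 1082 - 6p = 3p - 118, so p = 400/3 ≈ 133.3333 and q = 282.
Δq = 282 − 254 = +28.00.

+28.00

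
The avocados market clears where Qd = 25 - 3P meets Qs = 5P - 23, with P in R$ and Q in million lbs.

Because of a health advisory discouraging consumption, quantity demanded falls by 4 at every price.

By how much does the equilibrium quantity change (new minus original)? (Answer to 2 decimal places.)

Initially, 25 - 3P = 5P - 23, so 48 = 8P and P = 6, Q = 7.
The shock moves the curves to Qd = 21 - 3P and Qs = 5P - 23.
Equate the new curves: 21 - 3P = 5P - 23, giving 44 = 8P, P = 5.5, Q = 4.5.
ΔQ = 4.5 − 7 = -2.50.

-2.50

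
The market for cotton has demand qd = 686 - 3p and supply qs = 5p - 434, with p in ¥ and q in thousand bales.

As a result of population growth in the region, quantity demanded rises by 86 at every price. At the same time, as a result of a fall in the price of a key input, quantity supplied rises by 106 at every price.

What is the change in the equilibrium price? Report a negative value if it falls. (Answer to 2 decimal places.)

-2.50

Original equilibrium: 686 - 3p = 5p - 434 gives 1120 = 8p, so p = 140 and q = 266.
The new curves are qd = 772 - 3p (demand) and qs = 5p - 328 (supply).
Setting them equal: 772 - 3p = 5p - 328 → 1100 = 8p, so p = 137.5 and q = 359.5.
Δp = 137.5 − 140 = -2.50.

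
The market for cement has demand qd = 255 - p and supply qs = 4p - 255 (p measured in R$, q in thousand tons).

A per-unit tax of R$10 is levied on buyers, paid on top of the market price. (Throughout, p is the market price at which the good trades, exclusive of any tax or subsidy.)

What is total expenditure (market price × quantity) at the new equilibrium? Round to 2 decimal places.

Original equilibrium: 255 - p = 4p - 255 gives 510 = 5p, so p = 102 and q = 153.
Since buyers pay the price plus the tax, the effective demand curve becomes qd = 245 - p.
New equilibrium: 245 - p = 4p - 255 ⇒ 500 = 5p ⇒ p = 100, q = 145.
New expenditure = 100 × 145 = 14500.00.

14500.00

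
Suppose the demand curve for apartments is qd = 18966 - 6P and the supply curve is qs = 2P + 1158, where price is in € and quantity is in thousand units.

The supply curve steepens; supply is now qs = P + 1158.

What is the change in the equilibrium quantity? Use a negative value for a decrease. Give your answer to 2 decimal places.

Before the shock: 18966 - 6P = 2P + 1158 ⇒ 17808 = 8P ⇒ P = 2226, q = 5610.
After the shift, demand is qd = 18966 - 6P and supply is qs = P + 1158.
Clearing the new market: 18966 - 6P = P + 1158, so P = 2544 and q = 3702.
Δq = 3702 − 5610 = -1908.00.

-1908.00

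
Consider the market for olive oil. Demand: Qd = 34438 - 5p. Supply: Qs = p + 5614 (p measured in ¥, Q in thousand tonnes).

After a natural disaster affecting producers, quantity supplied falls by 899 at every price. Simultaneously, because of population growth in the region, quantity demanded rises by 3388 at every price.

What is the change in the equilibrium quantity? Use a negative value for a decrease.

Solve the original market: 34438 - 5p = p + 5614, hence p = 4804 and Q = 10418.
With the change applied: demand Qd = 37826 - 5p, supply Qs = p + 4715.
Clearing the new market: 37826 - 5p = p + 4715, so p = 5518.5 and Q = 10233.5.
ΔQ = 10233.5 − 10418 = -184.5.

-184.5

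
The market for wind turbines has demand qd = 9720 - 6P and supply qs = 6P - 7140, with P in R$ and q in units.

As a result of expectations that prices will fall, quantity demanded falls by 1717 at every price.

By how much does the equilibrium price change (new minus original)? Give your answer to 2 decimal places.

-143.08

Solve the original market: 9720 - 6P = 6P - 7140, hence P = 1405 and q = 1290.
After the shift, demand is qd = 8003 - 6P and supply is qs = 6P - 7140.
Setting them equal: 8003 - 6P = 6P - 7140 → 15143 = 12P, so P = 15143/12 ≈ 1261.9167 and q = 431.5.
ΔP = 1261.9167 − 1405 = -143.08.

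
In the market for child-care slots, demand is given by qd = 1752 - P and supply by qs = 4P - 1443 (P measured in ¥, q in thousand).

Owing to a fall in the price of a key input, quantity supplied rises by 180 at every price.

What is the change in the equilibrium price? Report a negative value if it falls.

-36

Initially, 1752 - P = 4P - 1443, so 3195 = 5P and P = 639, q = 1113.
With the change applied: demand qd = 1752 - P, supply qs = 4P - 1263.
Setting them equal: 1752 - P = 4P - 1263 → 3015 = 5P, so P = 603 and q = 1149.
ΔP = 603 − 639 = -36.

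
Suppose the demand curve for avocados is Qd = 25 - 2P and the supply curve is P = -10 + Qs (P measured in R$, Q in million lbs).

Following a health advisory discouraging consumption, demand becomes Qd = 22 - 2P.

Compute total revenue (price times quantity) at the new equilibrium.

Before the shock: 25 - 2P = P + 10 ⇒ 15 = 3P ⇒ P = 5, Q = 15.
The shock moves the curves to Qd = 22 - 2P and Qs = P + 10.
Equate the new curves: 22 - 2P = P + 10, giving 12 = 3P, P = 4, Q = 14.
New expenditure = 4 × 14 = 56.

56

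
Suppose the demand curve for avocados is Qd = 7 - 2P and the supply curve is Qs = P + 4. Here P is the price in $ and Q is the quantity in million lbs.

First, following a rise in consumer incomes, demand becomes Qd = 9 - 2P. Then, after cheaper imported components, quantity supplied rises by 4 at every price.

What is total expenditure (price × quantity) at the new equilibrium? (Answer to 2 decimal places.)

2.78

Initially, 7 - 2P = P + 4, so 3 = 3P and P = 1, Q = 5.
With the change applied: demand Qd = 9 - 2P, supply Qs = P + 8.
New equilibrium: 9 - 2P = P + 8 ⇒ 1 = 3P ⇒ P = 1/3 ≈ 0.3333, Q = 25/3 ≈ 8.3333.
New expenditure = 0.3333 × 8.3333 = 2.78.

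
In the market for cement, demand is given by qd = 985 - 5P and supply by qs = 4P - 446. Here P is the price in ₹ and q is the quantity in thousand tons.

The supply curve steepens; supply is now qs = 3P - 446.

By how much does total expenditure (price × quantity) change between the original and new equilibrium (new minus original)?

-13999.453125

Before the shock: 985 - 5P = 4P - 446 ⇒ 1431 = 9P ⇒ P = 159, q = 190.
With the change applied: demand qd = 985 - 5P, supply qs = 3P - 446.
Clearing the new market: 985 - 5P = 3P - 446, so P = 178.875 and q = 90.625.
Expenditure moves from 159×190 = 30210 to 178.875×90.625 = 16210.546875; change = -13999.453125.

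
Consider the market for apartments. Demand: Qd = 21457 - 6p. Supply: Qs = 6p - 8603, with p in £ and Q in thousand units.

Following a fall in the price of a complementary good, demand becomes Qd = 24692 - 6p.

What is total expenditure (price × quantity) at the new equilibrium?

22320135.625

Original equilibrium: 21457 - 6p = 6p - 8603 gives 30060 = 12p, so p = 2505 and Q = 6427.
The shock moves the curves to Qd = 24692 - 6p and Qs = 6p - 8603.
Setting them equal: 24692 - 6p = 6p - 8603 → 33295 = 12p, so p = 33295/12 ≈ 2774.5833 and Q = 8044.5.
New expenditure = 2774.5833 × 8044.5 = 22320135.625.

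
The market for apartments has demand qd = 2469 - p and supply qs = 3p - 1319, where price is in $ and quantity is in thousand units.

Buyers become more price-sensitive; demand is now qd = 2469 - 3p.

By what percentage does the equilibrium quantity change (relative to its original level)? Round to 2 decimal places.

Solve the original market: 2469 - p = 3p - 1319, hence p = 947 and q = 1522.
The shock moves the curves to qd = 2469 - 3p and qs = 3p - 1319.
New equilibrium: 2469 - 3p = 3p - 1319 ⇒ 3788 = 6p ⇒ p = 1894/3 ≈ 631.3333, q = 575.
%Δq = (575 − 1522) / 1522 × 100 = -62.22%.

-62.22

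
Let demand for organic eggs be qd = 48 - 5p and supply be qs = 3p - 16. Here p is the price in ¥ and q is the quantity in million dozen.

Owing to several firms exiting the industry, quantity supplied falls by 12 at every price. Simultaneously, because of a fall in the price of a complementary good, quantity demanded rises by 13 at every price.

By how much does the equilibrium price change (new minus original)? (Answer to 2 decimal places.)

+3.13

Original equilibrium: 48 - 5p = 3p - 16 gives 64 = 8p, so p = 8 and q = 8.
With the change applied: demand qd = 61 - 5p, supply qs = 3p - 28.
Setting them equal: 61 - 5p = 3p - 28 → 89 = 8p, so p = 11.125 and q = 5.375.
Δp = 11.125 − 8 = +3.13.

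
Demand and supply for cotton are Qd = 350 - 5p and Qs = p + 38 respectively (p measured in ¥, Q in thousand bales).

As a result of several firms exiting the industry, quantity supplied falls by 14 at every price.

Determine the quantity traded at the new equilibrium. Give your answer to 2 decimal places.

78.33

Initially, 350 - 5p = p + 38, so 312 = 6p and p = 52, Q = 90.
With the change applied: demand Qd = 350 - 5p, supply Qs = p + 24.
New equilibrium: 350 - 5p = p + 24 ⇒ 326 = 6p ⇒ p = 163/3 ≈ 54.3333, Q = 235/3 ≈ 78.3333.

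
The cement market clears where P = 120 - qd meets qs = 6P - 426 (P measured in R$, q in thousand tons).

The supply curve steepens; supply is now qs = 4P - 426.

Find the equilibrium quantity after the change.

Initially, 120 - P = 6P - 426, so 546 = 7P and P = 78, q = 42.
After the shift, demand is qd = 120 - P and supply is qs = 4P - 426.
Equate the new curves: 120 - P = 4P - 426, giving 546 = 5P, P = 109.2, q = 10.8.

10.8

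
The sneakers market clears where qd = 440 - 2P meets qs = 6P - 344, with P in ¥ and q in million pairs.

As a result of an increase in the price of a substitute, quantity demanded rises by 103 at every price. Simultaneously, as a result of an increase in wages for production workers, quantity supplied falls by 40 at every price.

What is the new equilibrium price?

Solve the original market: 440 - 2P = 6P - 344, hence P = 98 and q = 244.
The new curves are qd = 543 - 2P (demand) and qs = 6P - 384 (supply).
Setting them equal: 543 - 2P = 6P - 384 → 927 = 8P, so P = 115.875 and q = 311.25.

115.875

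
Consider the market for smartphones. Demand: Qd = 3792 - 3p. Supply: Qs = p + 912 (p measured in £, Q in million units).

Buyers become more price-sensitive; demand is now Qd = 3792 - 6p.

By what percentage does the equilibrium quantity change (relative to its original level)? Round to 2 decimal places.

-18.91

Original equilibrium: 3792 - 3p = p + 912 gives 2880 = 4p, so p = 720 and Q = 1632.
The new curves are Qd = 3792 - 6p (demand) and Qs = p + 912 (supply).
New equilibrium: 3792 - 6p = p + 912 ⇒ 2880 = 7p ⇒ p = 2880/7 ≈ 411.4286, Q = 9264/7 ≈ 1323.4286.
%ΔQ = (1323.4286 − 1632) / 1632 × 100 = -18.91%.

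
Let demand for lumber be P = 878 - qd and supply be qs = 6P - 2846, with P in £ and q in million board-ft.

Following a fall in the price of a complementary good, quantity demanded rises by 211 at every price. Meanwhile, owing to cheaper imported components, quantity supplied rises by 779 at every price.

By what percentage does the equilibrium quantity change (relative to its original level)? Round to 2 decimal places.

Before the shock: 878 - P = 6P - 2846 ⇒ 3724 = 7P ⇒ P = 532, q = 346.
The shock moves the curves to qd = 1089 - P and qs = 6P - 2067.
New equilibrium: 1089 - P = 6P - 2067 ⇒ 3156 = 7P ⇒ P = 3156/7 ≈ 450.8571, q = 4467/7 ≈ 638.1429.
%Δq = (638.1429 − 346) / 346 × 100 = +84.43%.

+84.43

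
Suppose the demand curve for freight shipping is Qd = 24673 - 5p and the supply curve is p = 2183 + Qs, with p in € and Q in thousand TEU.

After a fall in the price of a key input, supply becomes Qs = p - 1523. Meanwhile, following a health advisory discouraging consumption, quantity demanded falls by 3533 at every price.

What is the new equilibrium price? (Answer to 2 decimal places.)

3777.17

Solve the original market: 24673 - 5p = p - 2183, hence p = 4476 and Q = 2293.
The shock moves the curves to Qd = 21140 - 5p and Qs = p - 1523.
Clearing the new market: 21140 - 5p = p - 1523, so p = 22663/6 ≈ 3777.1667 and Q = 13525/6 ≈ 2254.1667.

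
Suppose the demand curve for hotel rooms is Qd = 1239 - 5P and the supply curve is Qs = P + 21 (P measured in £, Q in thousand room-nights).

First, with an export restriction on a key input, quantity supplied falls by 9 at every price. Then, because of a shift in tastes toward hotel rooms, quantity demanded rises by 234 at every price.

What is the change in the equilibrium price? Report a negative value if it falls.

+40.5

Original equilibrium: 1239 - 5P = P + 21 gives 1218 = 6P, so P = 203 and Q = 224.
The new curves are Qd = 1473 - 5P (demand) and Qs = P + 12 (supply).
Equate the new curves: 1473 - 5P = P + 12, giving 1461 = 6P, P = 243.5, Q = 255.5.
ΔP = 243.5 − 203 = +40.5.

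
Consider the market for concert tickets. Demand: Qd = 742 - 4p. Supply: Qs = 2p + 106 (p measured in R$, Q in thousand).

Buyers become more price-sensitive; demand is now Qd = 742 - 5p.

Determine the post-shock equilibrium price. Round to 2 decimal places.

Original equilibrium: 742 - 4p = 2p + 106 gives 636 = 6p, so p = 106 and Q = 318.
After the shift, demand is Qd = 742 - 5p and supply is Qs = 2p + 106.
Clearing the new market: 742 - 5p = 2p + 106, so p = 636/7 ≈ 90.8571 and Q = 2014/7 ≈ 287.7143.

90.86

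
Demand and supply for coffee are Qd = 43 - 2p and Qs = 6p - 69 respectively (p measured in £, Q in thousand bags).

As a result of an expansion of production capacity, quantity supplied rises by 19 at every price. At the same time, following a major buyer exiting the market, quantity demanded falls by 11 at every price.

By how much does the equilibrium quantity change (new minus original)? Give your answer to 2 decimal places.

-3.50

Before the shock: 43 - 2p = 6p - 69 ⇒ 112 = 8p ⇒ p = 14, Q = 15.
The shock moves the curves to Qd = 32 - 2p and Qs = 6p - 50.
New equilibrium: 32 - 2p = 6p - 50 ⇒ 82 = 8p ⇒ p = 10.25, Q = 11.5.
ΔQ = 11.5 − 15 = -3.50.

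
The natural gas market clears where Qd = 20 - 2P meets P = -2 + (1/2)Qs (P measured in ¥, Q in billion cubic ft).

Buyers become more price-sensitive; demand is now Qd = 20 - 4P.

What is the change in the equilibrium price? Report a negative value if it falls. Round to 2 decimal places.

Solve the original market: 20 - 2P = 2P + 4, hence P = 4 and Q = 12.
With the change applied: demand Qd = 20 - 4P, supply Qs = 2P + 4.
Clearing the new market: 20 - 4P = 2P + 4, so P = 8/3 ≈ 2.6667 and Q = 28/3 ≈ 9.3333.
ΔP = 2.6667 − 4 = -1.33.

-1.33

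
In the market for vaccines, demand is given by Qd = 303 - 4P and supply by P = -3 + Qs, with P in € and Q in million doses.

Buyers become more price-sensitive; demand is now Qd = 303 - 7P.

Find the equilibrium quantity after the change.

Initially, 303 - 4P = P + 3, so 300 = 5P and P = 60, Q = 63.
With the change applied: demand Qd = 303 - 7P, supply Qs = P + 3.
Setting them equal: 303 - 7P = P + 3 → 300 = 8P, so P = 37.5 and Q = 40.5.

40.5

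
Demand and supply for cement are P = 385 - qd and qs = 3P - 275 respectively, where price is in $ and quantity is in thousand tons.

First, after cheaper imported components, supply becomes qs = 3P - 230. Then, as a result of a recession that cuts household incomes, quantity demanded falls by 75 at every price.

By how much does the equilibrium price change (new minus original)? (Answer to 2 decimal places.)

-30.00

Original equilibrium: 385 - P = 3P - 275 gives 660 = 4P, so P = 165 and q = 220.
After the shift, demand is qd = 310 - P and supply is qs = 3P - 230.
Setting them equal: 310 - P = 3P - 230 → 540 = 4P, so P = 135 and q = 175.
ΔP = 135 − 165 = -30.00.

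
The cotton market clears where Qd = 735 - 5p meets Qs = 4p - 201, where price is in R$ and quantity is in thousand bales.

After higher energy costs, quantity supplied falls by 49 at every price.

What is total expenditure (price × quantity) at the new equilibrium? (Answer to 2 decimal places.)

20551.23

Before the shock: 735 - 5p = 4p - 201 ⇒ 936 = 9p ⇒ p = 104, Q = 215.
The shock moves the curves to Qd = 735 - 5p and Qs = 4p - 250.
Clearing the new market: 735 - 5p = 4p - 250, so p = 985/9 ≈ 109.4444 and Q = 1690/9 ≈ 187.7778.
New expenditure = 109.4444 × 187.7778 = 20551.23.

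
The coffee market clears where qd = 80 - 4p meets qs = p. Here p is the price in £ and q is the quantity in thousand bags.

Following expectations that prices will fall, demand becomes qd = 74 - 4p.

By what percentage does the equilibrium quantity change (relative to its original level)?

Original equilibrium: 80 - 4p = p gives 80 = 5p, so p = 16 and q = 16.
With the change applied: demand qd = 74 - 4p, supply qs = p.
Equate the new curves: 74 - 4p = p, giving 74 = 5p, p = 14.8, q = 14.8.
%Δq = (14.8 − 16) / 16 × 100 = -7.5%.

-7.5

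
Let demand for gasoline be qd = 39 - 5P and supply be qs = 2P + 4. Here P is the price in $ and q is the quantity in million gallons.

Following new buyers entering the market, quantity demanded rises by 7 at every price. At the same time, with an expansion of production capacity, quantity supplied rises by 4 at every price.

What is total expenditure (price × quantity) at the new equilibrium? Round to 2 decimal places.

102.37

Original equilibrium: 39 - 5P = 2P + 4 gives 35 = 7P, so P = 5 and q = 14.
After the shift, demand is qd = 46 - 5P and supply is qs = 2P + 8.
Setting them equal: 46 - 5P = 2P + 8 → 38 = 7P, so P = 38/7 ≈ 5.4286 and q = 132/7 ≈ 18.8571.
New expenditure = 5.4286 × 18.8571 = 102.37.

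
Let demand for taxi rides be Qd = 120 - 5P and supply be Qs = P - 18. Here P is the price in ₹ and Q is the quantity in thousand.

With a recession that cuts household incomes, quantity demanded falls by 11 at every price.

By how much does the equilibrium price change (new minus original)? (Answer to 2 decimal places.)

Solve the original market: 120 - 5P = P - 18, hence P = 23 and Q = 5.
With the change applied: demand Qd = 109 - 5P, supply Qs = P - 18.
Equate the new curves: 109 - 5P = P - 18, giving 127 = 6P, P = 127/6 ≈ 21.1667, Q = 19/6 ≈ 3.1667.
ΔP = 21.1667 − 23 = -1.83.

-1.83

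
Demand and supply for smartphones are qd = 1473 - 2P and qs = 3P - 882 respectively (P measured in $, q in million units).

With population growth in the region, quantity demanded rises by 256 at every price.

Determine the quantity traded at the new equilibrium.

684.6

Original equilibrium: 1473 - 2P = 3P - 882 gives 2355 = 5P, so P = 471 and q = 531.
The new curves are qd = 1729 - 2P (demand) and qs = 3P - 882 (supply).
Clearing the new market: 1729 - 2P = 3P - 882, so P = 522.2 and q = 684.6.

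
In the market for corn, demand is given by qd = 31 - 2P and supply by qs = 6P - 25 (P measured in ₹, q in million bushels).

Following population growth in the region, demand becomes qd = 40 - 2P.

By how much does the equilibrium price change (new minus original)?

Original equilibrium: 31 - 2P = 6P - 25 gives 56 = 8P, so P = 7 and q = 17.
After the shift, demand is qd = 40 - 2P and supply is qs = 6P - 25.
New equilibrium: 40 - 2P = 6P - 25 ⇒ 65 = 8P ⇒ P = 8.125, q = 23.75.
ΔP = 8.125 − 7 = +1.125.

+1.125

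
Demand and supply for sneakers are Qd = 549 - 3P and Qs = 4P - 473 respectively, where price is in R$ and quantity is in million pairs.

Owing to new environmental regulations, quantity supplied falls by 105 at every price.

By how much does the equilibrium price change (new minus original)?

Initially, 549 - 3P = 4P - 473, so 1022 = 7P and P = 146, Q = 111.
With the change applied: demand Qd = 549 - 3P, supply Qs = 4P - 578.
Setting them equal: 549 - 3P = 4P - 578 → 1127 = 7P, so P = 161 and Q = 66.
ΔP = 161 − 146 = +15.

+15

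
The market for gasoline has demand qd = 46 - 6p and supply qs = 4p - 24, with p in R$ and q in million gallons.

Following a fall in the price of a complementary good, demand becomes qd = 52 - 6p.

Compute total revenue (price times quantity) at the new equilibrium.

Initially, 46 - 6p = 4p - 24, so 70 = 10p and p = 7, q = 4.
The shock moves the curves to qd = 52 - 6p and qs = 4p - 24.
Setting them equal: 52 - 6p = 4p - 24 → 76 = 10p, so p = 7.6 and q = 6.4.
New expenditure = 7.6 × 6.4 = 48.64.

48.64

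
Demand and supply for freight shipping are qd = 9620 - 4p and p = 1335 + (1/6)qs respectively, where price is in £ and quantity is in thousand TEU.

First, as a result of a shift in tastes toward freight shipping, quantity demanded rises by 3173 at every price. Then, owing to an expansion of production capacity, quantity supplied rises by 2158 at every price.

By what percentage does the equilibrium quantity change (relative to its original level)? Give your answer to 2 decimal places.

Initially, 9620 - 4p = 6p - 8010, so 17630 = 10p and p = 1763, q = 2568.
After the shift, demand is qd = 12793 - 4p and supply is qs = 6p - 5852.
New equilibrium: 12793 - 4p = 6p - 5852 ⇒ 18645 = 10p ⇒ p = 1864.5, q = 5335.
%Δq = (5335 − 2568) / 2568 × 100 = +107.75%.

+107.75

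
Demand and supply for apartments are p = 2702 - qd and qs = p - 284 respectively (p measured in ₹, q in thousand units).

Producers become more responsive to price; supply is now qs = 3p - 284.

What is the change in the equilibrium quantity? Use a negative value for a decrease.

+746.5

Initially, 2702 - p = p - 284, so 2986 = 2p and p = 1493, q = 1209.
With the change applied: demand qd = 2702 - p, supply qs = 3p - 284.
Setting them equal: 2702 - p = 3p - 284 → 2986 = 4p, so p = 746.5 and q = 1955.5.
Δq = 1955.5 − 1209 = +746.5.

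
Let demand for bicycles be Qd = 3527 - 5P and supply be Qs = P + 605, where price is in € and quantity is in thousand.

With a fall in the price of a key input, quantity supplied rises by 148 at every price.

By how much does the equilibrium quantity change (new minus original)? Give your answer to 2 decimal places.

+123.33

Original equilibrium: 3527 - 5P = P + 605 gives 2922 = 6P, so P = 487 and Q = 1092.
With the change applied: demand Qd = 3527 - 5P, supply Qs = P + 753.
Clearing the new market: 3527 - 5P = P + 753, so P = 1387/3 ≈ 462.3333 and Q = 3646/3 ≈ 1215.3333.
ΔQ = 1215.3333 − 1092 = +123.33.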